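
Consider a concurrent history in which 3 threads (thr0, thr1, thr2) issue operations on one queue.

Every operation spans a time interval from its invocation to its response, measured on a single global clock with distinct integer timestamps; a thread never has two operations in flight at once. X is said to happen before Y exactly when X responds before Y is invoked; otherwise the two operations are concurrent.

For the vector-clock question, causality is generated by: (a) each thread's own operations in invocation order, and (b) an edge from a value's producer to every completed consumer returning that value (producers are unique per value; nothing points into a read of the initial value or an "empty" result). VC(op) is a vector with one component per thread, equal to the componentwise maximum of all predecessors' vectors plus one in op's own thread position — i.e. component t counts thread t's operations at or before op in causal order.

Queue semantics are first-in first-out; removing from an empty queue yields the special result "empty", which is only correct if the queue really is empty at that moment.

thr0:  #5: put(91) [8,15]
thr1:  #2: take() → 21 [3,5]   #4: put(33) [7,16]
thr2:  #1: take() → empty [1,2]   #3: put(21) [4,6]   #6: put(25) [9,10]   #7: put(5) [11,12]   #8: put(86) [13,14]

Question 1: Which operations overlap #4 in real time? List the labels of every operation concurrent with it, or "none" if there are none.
Answer: #5, #6, #7, #8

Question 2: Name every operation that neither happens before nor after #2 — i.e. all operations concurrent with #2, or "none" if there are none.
Answer: #3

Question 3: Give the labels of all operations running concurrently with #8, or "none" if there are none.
Answer: #4, #5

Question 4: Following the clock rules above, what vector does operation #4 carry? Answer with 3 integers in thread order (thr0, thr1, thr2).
Answer: (0, 2, 2)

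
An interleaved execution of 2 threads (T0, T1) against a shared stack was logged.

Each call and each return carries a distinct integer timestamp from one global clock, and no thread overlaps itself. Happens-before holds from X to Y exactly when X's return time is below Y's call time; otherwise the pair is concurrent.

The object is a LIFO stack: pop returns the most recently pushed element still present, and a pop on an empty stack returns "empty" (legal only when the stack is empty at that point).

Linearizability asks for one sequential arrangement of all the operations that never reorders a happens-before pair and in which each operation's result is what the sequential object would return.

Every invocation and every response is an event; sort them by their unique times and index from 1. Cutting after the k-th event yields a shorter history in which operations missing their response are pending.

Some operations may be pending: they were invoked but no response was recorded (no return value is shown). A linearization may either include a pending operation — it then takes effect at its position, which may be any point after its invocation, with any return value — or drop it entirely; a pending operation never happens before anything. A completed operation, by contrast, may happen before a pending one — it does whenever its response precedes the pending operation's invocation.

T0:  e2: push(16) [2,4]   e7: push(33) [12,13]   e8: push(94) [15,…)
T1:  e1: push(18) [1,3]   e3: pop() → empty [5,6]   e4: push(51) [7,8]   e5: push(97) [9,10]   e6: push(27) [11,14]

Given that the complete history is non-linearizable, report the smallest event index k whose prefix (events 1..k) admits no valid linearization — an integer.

6

events 1..5 are linearizable; a witness order is e1, e2:
after step 1 (e1 push(18)): stack <18>
after step 2 (e2 push(16)): stack <18,16>
with event 6 included (e3 responding at time 6), all real-time-consistent orders fail
e.g. e1, e2, e3: illegal at step 3, since e3 pop() → empty cannot apply there
e.g. e2, e1, e3: illegal at step 3, since e3 pop() → empty cannot apply there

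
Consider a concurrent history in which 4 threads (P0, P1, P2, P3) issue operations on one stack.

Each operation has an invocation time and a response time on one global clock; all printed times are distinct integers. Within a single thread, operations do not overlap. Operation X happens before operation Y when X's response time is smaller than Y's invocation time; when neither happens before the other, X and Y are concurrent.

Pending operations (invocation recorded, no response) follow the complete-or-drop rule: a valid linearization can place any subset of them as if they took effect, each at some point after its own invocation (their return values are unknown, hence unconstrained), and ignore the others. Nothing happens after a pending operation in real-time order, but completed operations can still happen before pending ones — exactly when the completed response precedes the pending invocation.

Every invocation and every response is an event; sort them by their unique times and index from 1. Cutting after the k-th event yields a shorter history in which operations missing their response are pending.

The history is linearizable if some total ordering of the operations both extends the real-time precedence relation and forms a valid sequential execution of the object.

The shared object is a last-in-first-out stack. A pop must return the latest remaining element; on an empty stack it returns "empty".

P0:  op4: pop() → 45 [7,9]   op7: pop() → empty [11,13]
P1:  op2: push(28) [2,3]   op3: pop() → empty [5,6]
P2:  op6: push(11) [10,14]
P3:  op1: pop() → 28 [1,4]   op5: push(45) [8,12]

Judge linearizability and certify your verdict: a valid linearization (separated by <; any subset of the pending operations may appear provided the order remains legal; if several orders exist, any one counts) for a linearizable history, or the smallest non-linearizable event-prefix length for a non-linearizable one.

step 1: op2 push(28) — stack <28>
step 2: op1 pop() → 28 — stack <>
step 3: op3 pop() → empty — stack <>
step 4: op5 push(45) — stack <45>
step 5: op4 pop() → 45 — stack <>
step 6: op7 pop() → empty — stack <>
step 7: op6 push(11) — stack <11>

linearizable — witness: op2 < op1 < op3 < op5 < op4 < op7 < op6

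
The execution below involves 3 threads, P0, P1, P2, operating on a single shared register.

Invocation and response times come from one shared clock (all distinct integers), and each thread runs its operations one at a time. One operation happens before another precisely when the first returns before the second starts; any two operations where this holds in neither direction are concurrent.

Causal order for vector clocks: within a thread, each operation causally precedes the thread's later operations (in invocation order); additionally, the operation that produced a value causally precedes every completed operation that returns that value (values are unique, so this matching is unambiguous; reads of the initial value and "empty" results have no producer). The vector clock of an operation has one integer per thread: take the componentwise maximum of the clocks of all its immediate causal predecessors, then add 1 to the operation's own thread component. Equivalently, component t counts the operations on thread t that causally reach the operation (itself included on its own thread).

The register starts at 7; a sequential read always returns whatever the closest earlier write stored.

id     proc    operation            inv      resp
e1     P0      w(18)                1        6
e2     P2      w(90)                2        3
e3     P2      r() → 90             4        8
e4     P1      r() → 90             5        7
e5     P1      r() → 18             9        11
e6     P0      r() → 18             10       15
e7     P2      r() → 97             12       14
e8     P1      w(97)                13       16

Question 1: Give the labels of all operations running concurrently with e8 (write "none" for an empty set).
e6, e7

e8 spans [13,16]: anything still running between times 13 and 16 counts as concurrent
e1 [1,6]: before
e2 [2,3]: before
e3 [4,8]: before
e4 [5,7]: before
e5 [9,11]: before
e6 [10,15]: concurrent
e7 [12,14]: concurrent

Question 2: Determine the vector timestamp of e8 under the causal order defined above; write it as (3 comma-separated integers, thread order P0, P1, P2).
(1, 3, 1)

e2 (invocation 2): nothing precedes it; P2's component alone gives (0, 0, 1)
e1 (invocation 1): nothing precedes it; P0's component alone gives (1, 0, 0)
VC(e3, invoked at 4): max of VC(e2)=(0, 0, 1), then +1 on thread P2 → (0, 0, 2)
VC(e4, invoked at 5): max of VC(e2)=(0, 0, 1), then +1 on thread P1 → (0, 1, 1)
VC(e6, invoked at 10): max of VC(e1)=(1, 0, 0), then +1 on thread P0 → (2, 0, 0)
VC(e5, invoked at 9): max of VC(e1)=(1, 0, 0), VC(e4)=(0, 1, 1), then +1 on thread P1 → (1, 2, 1)
VC(e8, invoked at 13): max of VC(e5)=(1, 2, 1), then +1 on thread P1 → (1, 3, 1)
VC(e7, invoked at 12): max of VC(e3)=(0, 0, 2), VC(e8)=(1, 3, 1), then +1 on thread P2 → (1, 3, 3)
target: VC(e8) = (1, 3, 1)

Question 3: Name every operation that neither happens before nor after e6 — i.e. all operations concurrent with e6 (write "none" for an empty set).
e5, e7, e8

e6 spans [10,15]; an op avoiding the whole window 10..15 is ordered, any other is concurrent
e1 [1,6]: before
e2 [2,3]: before
e3 [4,8]: before
e4 [5,7]: before
e5 [9,11]: concurrent
e7 [12,14]: concurrent
e8 [13,16]: concurrent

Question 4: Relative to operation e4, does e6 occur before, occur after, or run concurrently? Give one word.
after

e6 spans [10,15], e4 spans [5,7]
resp(e4)=7 < inv(e6)=10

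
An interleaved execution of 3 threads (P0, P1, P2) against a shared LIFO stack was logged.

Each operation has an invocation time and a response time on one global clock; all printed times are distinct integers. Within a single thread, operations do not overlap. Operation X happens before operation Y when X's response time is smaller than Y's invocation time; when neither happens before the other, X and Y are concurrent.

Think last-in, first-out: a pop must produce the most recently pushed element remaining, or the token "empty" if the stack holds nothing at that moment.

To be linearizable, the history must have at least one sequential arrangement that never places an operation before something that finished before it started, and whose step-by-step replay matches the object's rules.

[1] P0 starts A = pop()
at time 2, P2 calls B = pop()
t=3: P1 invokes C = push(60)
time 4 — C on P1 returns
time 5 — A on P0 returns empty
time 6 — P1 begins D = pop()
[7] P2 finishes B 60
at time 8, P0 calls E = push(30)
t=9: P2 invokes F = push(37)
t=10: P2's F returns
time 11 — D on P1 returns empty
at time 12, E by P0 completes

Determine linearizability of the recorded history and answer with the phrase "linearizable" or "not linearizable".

one valid linearization: A, C, B, D, E, F
after step 1 (A pop() → empty): stack <>
after step 2 (C push(60)): stack <60>
after step 3 (B pop() → 60): stack <>
after step 4 (D pop() → empty): stack <>
after step 5 (E push(30)): stack <30>
after step 6 (F push(37)): stack <30,37>

linearizable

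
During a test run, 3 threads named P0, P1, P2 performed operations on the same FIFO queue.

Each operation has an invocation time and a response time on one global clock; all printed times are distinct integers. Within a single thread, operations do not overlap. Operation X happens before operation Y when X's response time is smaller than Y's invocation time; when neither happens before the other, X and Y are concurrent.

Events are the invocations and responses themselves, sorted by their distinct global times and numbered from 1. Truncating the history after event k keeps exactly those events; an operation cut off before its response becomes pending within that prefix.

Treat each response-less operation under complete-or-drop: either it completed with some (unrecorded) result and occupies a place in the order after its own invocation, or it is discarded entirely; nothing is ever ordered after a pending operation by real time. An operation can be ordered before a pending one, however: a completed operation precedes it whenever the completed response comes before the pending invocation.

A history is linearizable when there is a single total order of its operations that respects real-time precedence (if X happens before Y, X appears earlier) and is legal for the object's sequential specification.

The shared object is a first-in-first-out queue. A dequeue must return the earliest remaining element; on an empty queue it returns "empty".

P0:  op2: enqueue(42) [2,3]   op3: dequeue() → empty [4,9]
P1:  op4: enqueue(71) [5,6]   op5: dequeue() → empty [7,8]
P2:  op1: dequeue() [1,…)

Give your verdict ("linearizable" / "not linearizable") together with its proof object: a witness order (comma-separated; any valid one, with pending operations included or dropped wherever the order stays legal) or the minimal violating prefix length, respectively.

not linearizable — minimal violating prefix: 9 events

through event 8 a valid linearization exists; event 9 (op3 responding at time 9) ends that
all 3 real-time-respecting orders fail — 4 completed FIFO queue operations, no legal replay
no escape via the 1 pending operation (op1): every completion choice fails
take op2, op3, op4, op5 (pending dropped): step 2 already fails, because op3 dequeue() → empty cannot occur there
take op2, op4, op3, op5 (pending dropped): step 3 already fails, because op3 dequeue() → empty cannot occur there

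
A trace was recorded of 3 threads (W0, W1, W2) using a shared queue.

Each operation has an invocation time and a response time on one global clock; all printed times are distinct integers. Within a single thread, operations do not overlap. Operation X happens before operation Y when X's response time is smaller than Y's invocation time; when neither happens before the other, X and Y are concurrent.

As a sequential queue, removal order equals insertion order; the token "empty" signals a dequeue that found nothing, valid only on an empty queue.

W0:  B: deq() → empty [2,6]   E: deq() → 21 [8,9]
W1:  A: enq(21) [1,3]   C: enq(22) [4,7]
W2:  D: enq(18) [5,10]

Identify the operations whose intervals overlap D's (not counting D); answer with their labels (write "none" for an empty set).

D spans [5,10]; an op avoiding the whole window 5..10 is ordered, any other is concurrent
A [1,3]: before
B [2,6]: concurrent
C [4,7]: concurrent
E [8,9]: concurrent

B, C, E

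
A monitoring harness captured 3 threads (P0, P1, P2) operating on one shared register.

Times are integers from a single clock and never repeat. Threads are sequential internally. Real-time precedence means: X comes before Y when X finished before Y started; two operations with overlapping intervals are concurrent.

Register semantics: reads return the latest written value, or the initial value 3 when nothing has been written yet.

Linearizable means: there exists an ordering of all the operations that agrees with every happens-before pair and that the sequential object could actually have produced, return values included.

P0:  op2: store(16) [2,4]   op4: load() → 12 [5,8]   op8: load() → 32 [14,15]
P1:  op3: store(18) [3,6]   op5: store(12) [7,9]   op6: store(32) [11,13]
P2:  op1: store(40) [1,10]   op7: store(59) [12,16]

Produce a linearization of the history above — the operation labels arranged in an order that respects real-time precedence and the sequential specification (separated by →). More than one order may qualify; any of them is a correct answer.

op1 → op2 → op3 → op5 → op4 → op6 → op8 → op7

after step 1 (op1 store(40)): value 40
after step 2 (op2 store(16)): value 16
after step 3 (op3 store(18)): value 18
after step 4 (op5 store(12)): value 12
after step 5 (op4 load() → 12): value 12
after step 6 (op6 store(32)): value 32
after step 7 (op8 load() → 32): value 32
after step 8 (op7 store(59)): value 59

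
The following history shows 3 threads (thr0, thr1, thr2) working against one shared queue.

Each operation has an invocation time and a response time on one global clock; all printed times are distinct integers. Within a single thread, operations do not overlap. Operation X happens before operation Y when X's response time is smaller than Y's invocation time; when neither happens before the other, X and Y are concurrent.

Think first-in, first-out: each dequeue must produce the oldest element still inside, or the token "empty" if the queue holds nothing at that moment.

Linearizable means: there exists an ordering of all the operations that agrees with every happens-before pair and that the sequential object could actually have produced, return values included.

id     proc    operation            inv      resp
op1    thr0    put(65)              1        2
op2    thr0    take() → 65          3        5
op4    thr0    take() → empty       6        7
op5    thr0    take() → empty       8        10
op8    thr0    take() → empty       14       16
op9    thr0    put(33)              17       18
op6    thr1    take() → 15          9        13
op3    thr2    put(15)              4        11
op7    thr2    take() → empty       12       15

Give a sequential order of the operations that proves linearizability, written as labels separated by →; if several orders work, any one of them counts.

op1 → op2 → op4 → op3 → op6 → op5 → op7 → op8 → op9

step 1: op1 put(65) — queue <65>
step 2: op2 take() → 65 — queue <>
step 3: op4 take() → empty — queue <>
step 4: op3 put(15) — queue <15>
step 5: op6 take() → 15 — queue <>
step 6: op5 take() → empty — queue <>
step 7: op7 take() → empty — queue <>
step 8: op8 take() → empty — queue <>
step 9: op9 put(33) — queue <33>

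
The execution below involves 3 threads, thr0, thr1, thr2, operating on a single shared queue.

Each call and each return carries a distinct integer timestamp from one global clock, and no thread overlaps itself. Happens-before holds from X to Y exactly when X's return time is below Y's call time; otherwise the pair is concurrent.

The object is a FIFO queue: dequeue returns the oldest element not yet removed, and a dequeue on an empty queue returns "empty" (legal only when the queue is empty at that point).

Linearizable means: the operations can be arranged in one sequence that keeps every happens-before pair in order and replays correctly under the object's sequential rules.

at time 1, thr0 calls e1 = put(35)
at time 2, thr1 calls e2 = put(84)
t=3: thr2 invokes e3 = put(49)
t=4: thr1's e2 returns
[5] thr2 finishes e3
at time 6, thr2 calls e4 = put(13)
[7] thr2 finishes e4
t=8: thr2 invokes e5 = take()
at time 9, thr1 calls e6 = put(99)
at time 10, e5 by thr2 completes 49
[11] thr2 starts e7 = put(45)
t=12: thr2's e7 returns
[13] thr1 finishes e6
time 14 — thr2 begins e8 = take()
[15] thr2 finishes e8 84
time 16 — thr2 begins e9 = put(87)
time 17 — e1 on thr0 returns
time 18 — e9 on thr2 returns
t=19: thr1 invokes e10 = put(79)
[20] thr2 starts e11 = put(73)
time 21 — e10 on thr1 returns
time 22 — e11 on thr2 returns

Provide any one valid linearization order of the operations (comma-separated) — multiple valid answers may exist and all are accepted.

1. e3 put(49), leaving queue <49>
2. e2 put(84), leaving queue <49,84>
3. e1 put(35), leaving queue <49,84,35>
4. e4 put(13), leaving queue <49,84,35,13>
5. e5 take() → 49, leaving queue <84,35,13>
6. e6 put(99), leaving queue <84,35,13,99>
7. e7 put(45), leaving queue <84,35,13,99,45>
8. e8 take() → 84, leaving queue <35,13,99,45>
9. e9 put(87), leaving queue <35,13,99,45,87>
10. e10 put(79), leaving queue <35,13,99,45,87,79>
11. e11 put(73), leaving queue <35,13,99,45,87,79,73>

e3, e2, e1, e4, e5, e6, e7, e8, e9, e10, e11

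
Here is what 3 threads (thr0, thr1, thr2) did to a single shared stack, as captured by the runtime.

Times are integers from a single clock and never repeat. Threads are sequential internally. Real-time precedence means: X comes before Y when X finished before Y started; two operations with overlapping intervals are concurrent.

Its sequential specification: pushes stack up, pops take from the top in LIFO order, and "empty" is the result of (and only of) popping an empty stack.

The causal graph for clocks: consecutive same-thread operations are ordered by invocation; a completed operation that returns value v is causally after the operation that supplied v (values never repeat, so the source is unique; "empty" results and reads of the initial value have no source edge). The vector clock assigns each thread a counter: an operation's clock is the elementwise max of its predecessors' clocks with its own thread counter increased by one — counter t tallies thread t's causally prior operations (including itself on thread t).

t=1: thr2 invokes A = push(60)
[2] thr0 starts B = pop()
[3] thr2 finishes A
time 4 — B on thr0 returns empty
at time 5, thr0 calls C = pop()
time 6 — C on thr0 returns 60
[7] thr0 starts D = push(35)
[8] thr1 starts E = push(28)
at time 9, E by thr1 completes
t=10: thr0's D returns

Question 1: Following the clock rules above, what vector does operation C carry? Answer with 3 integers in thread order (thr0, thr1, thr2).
A, invoked 1, has no incoming edges; only thr2's bump applies → (0, 0, 1)
E, invoked 8, has no incoming edges; only thr1's bump applies → (0, 1, 0)
B, invoked 2, has no incoming edges; only thr0's bump applies → (1, 0, 0)
merge at C (invoked 5): VC(A)=(0, 0, 1), VC(B)=(1, 0, 0), own-thread bump on thr0 → (2, 0, 1)
merge at D (invoked 7): VC(C)=(2, 0, 1), own-thread bump on thr0 → (3, 0, 1)
target: VC(C) = (2, 0, 1)

(2, 0, 1)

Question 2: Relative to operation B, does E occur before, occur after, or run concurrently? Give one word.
E spans [8,9], B spans [2,4]
resp(B)=4 < inv(E)=8

after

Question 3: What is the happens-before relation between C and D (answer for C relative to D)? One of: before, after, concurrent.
C spans [5,6], D spans [7,10]
resp(C)=6 < inv(D)=7

before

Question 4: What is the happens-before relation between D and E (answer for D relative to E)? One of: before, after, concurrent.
D spans [7,10], E spans [8,9]
the intervals overlap in both directions

concurrent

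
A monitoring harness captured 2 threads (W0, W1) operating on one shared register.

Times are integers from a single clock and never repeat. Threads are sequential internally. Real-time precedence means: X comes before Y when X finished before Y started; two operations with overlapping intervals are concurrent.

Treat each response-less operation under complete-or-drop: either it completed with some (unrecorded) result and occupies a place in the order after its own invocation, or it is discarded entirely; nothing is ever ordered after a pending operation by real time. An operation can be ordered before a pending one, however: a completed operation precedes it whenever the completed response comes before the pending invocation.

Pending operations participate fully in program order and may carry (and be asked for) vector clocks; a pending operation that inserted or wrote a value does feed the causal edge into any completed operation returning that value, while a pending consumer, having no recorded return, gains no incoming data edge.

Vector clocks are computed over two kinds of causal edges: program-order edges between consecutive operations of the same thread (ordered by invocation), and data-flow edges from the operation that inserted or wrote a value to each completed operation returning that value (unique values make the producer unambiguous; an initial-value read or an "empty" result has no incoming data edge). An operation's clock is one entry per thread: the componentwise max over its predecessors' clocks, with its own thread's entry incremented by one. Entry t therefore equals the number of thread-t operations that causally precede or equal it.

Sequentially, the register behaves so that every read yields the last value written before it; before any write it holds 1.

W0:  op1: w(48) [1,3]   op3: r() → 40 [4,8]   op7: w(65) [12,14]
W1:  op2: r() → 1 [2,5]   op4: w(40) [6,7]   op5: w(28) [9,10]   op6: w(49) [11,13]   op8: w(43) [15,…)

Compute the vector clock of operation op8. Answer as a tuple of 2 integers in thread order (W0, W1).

(0, 5)

VC(op2, invoked at 2): no causal predecessors; +1 on W1 → (0, 1)
VC(op1, invoked at 1): no causal predecessors; +1 on W0 → (1, 0)
from VC(op2)=(0, 1), op4 (invoked 6) maxes components and bumps W1 → (0, 2)
from VC(op4)=(0, 2), op5 (invoked 9) maxes components and bumps W1 → (0, 3)
from VC(op5)=(0, 3), op6 (invoked 11) maxes components and bumps W1 → (0, 4)
from VC(op1)=(1, 0), VC(op4)=(0, 2), op3 (invoked 4) maxes components and bumps W0 → (2, 2)
from VC(op6)=(0, 4), op8 (invoked 15) maxes components and bumps W1 → (0, 5)
from VC(op3)=(2, 2), op7 (invoked 12) maxes components and bumps W0 → (3, 2)
target: VC(op8) = (0, 5)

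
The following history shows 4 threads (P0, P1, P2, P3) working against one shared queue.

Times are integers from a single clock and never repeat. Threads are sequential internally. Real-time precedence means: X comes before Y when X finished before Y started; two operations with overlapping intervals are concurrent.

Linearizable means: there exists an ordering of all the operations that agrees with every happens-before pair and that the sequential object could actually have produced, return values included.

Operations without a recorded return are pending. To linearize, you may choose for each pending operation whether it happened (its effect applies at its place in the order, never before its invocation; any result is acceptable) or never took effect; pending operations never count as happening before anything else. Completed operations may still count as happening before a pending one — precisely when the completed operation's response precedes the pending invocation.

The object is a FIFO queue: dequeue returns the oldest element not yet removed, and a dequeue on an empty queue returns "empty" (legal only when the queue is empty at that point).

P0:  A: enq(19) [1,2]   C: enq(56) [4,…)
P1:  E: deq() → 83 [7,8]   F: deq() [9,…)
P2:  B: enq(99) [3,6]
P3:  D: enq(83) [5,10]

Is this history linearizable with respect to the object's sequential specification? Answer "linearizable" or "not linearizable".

already the first 8 events (up to E's response at time 8) admit no linearization; the first 7 still do
one real-time candidate order over the 3 completed operations — the queue replay rejects it
no escape via the 2 pending operations (C, D): every completion choice fails
one such order, A, B, E (pending dropped), breaks at step 3 where E deq() → 83 is illegal

not linearizable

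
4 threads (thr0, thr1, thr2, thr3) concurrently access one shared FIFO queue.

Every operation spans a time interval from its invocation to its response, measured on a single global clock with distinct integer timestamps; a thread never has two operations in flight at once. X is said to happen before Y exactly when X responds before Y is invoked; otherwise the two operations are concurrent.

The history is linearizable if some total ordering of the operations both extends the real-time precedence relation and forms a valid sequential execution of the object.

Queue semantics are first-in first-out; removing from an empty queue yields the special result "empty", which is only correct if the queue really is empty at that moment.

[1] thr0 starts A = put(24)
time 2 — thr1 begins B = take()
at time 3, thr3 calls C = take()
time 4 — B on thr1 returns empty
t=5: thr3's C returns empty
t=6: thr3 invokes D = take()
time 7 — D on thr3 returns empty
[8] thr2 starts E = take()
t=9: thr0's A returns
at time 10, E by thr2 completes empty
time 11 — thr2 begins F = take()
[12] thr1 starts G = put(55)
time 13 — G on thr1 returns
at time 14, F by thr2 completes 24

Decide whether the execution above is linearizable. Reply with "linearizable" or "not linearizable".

witness order: B, C, D, E, A, F, G
after step 1 (B take() → empty): queue <>
after step 2 (C take() → empty): queue <>
after step 3 (D take() → empty): queue <>
after step 4 (E take() → empty): queue <>
after step 5 (A put(24)): queue <24>
after step 6 (F take() → 24): queue <>
after step 7 (G put(55)): queue <55>

linearizable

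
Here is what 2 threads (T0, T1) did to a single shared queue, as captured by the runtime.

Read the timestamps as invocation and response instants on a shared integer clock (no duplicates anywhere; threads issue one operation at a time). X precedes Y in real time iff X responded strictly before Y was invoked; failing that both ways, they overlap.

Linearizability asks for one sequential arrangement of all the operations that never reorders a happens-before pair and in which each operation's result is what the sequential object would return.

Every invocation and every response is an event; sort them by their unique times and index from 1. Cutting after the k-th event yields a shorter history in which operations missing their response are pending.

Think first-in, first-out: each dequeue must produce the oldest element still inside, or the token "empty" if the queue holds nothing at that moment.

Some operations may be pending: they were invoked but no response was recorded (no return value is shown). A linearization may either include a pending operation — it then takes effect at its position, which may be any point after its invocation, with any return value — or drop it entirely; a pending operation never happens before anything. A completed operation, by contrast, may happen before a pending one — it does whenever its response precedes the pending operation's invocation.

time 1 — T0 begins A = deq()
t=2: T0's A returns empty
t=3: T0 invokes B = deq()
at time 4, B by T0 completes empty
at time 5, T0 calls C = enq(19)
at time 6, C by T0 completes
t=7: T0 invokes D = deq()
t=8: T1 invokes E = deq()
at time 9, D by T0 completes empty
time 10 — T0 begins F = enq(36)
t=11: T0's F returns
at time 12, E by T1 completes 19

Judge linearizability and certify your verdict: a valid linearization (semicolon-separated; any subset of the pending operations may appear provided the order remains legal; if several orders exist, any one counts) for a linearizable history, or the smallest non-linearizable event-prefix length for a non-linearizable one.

1. A deq() → empty, leaving queue <>
2. B deq() → empty, leaving queue <>
3. C enq(19), leaving queue <19>
4. E deq() → 19, leaving queue <>
5. D deq() → empty, leaving queue <>
6. F enq(36), leaving queue <36>

linearizable — witness: A; B; C; E; D; F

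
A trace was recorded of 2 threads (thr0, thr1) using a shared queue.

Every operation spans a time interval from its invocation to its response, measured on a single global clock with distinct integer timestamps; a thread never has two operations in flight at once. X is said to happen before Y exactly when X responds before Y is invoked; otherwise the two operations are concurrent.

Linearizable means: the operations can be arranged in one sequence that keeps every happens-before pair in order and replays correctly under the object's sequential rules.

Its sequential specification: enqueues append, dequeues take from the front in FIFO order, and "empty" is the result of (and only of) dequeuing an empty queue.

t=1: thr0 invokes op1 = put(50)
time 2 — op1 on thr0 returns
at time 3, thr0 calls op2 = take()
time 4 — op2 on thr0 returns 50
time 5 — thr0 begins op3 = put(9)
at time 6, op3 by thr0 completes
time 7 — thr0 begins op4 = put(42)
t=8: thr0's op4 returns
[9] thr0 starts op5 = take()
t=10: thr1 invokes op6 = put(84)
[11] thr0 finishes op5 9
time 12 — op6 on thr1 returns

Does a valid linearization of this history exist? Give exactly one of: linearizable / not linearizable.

linearizable

one valid linearization: op1, op2, op3, op4, op5, op6
1. op1 put(50), leaving queue <50>
2. op2 take() → 50, leaving queue <>
3. op3 put(9), leaving queue <9>
4. op4 put(42), leaving queue <9,42>
5. op5 take() → 9, leaving queue <42>
6. op6 put(84), leaving queue <42,84>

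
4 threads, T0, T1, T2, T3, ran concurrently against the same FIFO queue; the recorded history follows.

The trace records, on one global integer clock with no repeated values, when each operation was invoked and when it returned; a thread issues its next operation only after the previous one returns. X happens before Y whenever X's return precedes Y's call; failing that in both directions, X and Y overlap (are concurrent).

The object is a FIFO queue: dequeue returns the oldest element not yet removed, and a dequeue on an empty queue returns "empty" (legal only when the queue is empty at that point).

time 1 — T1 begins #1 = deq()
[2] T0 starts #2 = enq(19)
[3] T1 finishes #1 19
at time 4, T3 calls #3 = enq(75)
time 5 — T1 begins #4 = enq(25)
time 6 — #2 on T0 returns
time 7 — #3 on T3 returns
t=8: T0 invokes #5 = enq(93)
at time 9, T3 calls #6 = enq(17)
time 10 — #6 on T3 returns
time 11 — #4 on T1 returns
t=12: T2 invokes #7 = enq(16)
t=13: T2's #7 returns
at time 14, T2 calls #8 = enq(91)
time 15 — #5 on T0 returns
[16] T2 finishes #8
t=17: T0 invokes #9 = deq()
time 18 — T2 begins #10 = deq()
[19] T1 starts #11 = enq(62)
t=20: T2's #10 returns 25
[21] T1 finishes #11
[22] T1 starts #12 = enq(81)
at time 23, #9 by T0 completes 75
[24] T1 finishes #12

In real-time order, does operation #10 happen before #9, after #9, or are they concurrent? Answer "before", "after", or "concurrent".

#10 spans [18,20], #9 spans [17,23]
the intervals overlap in both directions

concurrent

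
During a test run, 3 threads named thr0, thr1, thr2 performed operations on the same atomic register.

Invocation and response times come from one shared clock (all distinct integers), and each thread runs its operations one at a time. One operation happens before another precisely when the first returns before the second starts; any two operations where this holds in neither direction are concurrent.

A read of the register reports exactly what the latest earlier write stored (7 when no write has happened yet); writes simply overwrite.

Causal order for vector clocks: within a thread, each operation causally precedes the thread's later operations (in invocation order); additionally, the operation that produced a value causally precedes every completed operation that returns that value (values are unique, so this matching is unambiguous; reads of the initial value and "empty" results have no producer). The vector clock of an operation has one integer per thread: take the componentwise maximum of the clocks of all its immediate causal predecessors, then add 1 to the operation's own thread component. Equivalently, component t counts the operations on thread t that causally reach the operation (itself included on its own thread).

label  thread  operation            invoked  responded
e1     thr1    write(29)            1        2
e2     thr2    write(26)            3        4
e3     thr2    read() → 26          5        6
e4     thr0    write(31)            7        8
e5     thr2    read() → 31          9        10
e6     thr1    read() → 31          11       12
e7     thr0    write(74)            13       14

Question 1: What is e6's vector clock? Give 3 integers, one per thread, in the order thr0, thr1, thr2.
(1, 2, 0)

root op e2, invoked 3: fresh clock plus thr2's own tick → (0, 0, 1)
root op e1, invoked 1: fresh clock plus thr1's own tick → (0, 1, 0)
root op e4, invoked 7: fresh clock plus thr0's own tick → (1, 0, 0)
VC(e3, invoked at 5): max of VC(e2)=(0, 0, 1), then +1 on thread thr2 → (0, 0, 2)
VC(e7, invoked at 13): max of VC(e4)=(1, 0, 0), then +1 on thread thr0 → (2, 0, 0)
VC(e6, invoked at 11): max of VC(e1)=(0, 1, 0), VC(e4)=(1, 0, 0), then +1 on thread thr1 → (1, 2, 0)
VC(e5, invoked at 9): max of VC(e3)=(0, 0, 2), VC(e4)=(1, 0, 0), then +1 on thread thr2 → (1, 0, 3)
target: VC(e6) = (1, 2, 0)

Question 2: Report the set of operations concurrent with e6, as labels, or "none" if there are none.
none

overlap test against e6 [11,12]: concurrent iff the interval meets 11..12
e1 [1,2]: before
e2 [3,4]: before
e3 [5,6]: before
e4 [7,8]: before
e5 [9,10]: before
e7 [13,14]: after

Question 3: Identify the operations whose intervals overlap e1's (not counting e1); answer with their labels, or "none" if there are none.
none

concurrent with e1 ([1,2]): every op whose interval crosses 1..2
e2 [3,4]: after
e3 [5,6]: after
e4 [7,8]: after
e5 [9,10]: after
e6 [11,12]: after
e7 [13,14]: after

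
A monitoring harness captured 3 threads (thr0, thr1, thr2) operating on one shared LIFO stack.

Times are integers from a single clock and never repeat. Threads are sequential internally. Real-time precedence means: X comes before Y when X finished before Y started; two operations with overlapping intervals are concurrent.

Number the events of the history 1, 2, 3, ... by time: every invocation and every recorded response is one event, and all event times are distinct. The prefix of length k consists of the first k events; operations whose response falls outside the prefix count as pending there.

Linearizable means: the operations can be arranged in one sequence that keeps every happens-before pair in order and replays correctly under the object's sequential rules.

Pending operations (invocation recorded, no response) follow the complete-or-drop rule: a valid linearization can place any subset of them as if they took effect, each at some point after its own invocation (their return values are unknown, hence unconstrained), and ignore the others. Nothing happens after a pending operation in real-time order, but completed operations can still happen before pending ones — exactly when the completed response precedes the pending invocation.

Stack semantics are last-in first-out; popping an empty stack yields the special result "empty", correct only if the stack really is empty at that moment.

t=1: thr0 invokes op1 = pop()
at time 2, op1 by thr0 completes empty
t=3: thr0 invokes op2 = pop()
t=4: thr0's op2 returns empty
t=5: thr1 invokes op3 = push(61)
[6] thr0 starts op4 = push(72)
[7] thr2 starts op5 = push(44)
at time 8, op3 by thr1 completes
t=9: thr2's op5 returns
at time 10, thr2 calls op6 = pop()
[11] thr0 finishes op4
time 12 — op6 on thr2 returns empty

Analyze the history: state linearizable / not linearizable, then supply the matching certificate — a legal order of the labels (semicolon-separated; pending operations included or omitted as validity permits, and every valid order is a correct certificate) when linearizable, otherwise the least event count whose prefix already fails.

not linearizable — minimal violating prefix: 12 events

cut after 11 events: linearizable; cut after 12 events (op6 responds, time 12): not linearizable
8 orders of the 6 completed LIFO stack ops respect real time; none is legal
take op1, op2, op3, op4, op5, op6: step 6 already fails, because op6 pop() → empty cannot occur there
take op1, op2, op3, op5, op4, op6: step 6 already fails, because op6 pop() → empty cannot occur there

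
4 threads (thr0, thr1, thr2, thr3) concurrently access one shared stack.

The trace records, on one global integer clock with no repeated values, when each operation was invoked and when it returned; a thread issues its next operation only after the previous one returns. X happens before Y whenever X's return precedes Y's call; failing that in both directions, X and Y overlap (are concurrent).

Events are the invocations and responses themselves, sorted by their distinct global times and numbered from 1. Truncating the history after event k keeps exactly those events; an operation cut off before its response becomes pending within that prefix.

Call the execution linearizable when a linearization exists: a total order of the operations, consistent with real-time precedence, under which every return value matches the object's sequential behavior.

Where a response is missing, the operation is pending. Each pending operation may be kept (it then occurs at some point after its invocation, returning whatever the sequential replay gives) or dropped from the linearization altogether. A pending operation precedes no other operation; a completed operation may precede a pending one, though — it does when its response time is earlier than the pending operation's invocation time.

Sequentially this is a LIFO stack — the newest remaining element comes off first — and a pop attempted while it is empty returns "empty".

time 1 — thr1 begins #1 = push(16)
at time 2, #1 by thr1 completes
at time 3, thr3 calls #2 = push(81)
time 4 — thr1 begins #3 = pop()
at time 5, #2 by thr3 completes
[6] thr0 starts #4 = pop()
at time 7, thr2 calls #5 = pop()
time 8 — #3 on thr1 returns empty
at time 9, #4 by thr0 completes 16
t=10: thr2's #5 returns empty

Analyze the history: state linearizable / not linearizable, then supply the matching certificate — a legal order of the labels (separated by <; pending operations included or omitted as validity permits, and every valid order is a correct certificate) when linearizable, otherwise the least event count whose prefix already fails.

through event 9 a valid linearization exists; event 10 (#5 responding at time 10) ends that
no legal order exists: 8 real-time-consistent candidates over 5 completed stack operations, all rejected
one such order, #1, #2, #3, #4, #5, breaks at step 3 where #3 pop() → empty is illegal
one such order, #1, #2, #3, #5, #4, breaks at step 3 where #3 pop() → empty is illegal

not linearizable — minimal violating prefix: 10 events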